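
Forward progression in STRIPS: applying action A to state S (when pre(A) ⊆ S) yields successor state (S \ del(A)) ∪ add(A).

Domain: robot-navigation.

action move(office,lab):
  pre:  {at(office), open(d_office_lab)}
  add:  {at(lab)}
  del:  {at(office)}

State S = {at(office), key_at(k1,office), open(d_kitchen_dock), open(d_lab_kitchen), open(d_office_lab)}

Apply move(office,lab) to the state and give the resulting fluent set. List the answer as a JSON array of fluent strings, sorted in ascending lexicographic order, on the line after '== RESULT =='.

Progress:
  pre ⊆ S: {at(office), open(d_office_lab)} ⊆ S  — applicable
  S \ del = {key_at(k1,office), open(d_kitchen_dock), open(d_lab_kitchen), open(d_office_lab)}
  ∪ add   = {at(lab), key_at(k1,office), open(d_kitchen_dock), open(d_lab_kitchen), open(d_office_lab)}

== RESULT ==
["at(lab)", "key_at(k1,office)", "open(d_kitchen_dock)", "open(d_lab_kitchen)", "open(d_office_lab)"]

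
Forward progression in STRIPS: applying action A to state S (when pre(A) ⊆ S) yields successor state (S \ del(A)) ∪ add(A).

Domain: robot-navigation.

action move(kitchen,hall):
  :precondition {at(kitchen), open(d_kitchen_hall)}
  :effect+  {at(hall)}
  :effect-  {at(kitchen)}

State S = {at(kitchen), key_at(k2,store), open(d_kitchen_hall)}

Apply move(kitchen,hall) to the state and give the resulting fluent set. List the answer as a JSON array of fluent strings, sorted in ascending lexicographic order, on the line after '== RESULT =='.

Compute (S \ del) ∪ add:
  pre ⊆ S: {at(kitchen), open(d_kitchen_hall)} ⊆ S  — applicable
  S \ del = {key_at(k2,store), open(d_kitchen_hall)}
  ∪ add   = {at(hall), key_at(k2,store), open(d_kitchen_hall)}

== RESULT ==
["at(hall)", "key_at(k2,store)", "open(d_kitchen_hall)"]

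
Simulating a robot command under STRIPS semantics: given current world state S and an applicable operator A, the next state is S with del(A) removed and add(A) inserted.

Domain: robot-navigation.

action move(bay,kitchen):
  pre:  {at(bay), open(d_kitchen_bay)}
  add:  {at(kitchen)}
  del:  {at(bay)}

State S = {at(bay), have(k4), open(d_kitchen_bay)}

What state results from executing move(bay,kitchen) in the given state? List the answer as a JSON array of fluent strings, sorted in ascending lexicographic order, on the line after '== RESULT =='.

Progress:
  pre ⊆ S: {at(bay), open(d_kitchen_bay)} ⊆ S  — applicable
  S \ del = {have(k4), open(d_kitchen_bay)}
  ∪ add   = {at(kitchen), have(k4), open(d_kitchen_bay)}

== RESULT ==
["at(kitchen)", "have(k4)", "open(d_kitchen_bay)"]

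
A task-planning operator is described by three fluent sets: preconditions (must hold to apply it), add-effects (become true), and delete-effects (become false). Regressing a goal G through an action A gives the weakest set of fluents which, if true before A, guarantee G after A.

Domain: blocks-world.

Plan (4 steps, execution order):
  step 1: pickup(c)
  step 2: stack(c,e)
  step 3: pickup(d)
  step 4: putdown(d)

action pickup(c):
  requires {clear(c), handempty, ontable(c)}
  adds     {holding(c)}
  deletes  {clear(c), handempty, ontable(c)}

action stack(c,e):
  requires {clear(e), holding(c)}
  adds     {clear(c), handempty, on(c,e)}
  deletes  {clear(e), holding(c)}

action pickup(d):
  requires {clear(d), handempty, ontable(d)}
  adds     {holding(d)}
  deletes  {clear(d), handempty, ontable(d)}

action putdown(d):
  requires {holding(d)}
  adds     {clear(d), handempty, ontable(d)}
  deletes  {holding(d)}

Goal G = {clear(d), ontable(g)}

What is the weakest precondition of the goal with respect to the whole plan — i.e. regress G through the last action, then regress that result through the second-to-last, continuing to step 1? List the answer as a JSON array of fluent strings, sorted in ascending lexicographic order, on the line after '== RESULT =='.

Regress step by step:
  through step 4 (putdown(d)): drop {clear(d)}, keep {ontable(g)}, require {holding(d)}
    → {holding(d), ontable(g)}
  through step 3 (pickup(d)): drop {holding(d)}, keep {ontable(g)}, require {clear(d), handempty, ontable(d)}
    → {clear(d), handempty, ontable(d), ontable(g)}
  through step 2 (stack(c,e)): drop {handempty}, keep {clear(d), ontable(d), ontable(g)}, require {clear(e), holding(c)}
    → {clear(d), clear(e), holding(c), ontable(d), ontable(g)}
  through step 1 (pickup(c)): drop {holding(c)}, keep {clear(d), clear(e), ontable(d), ontable(g)}, require {clear(c), handempty, ontable(c)}
    → {clear(c), clear(d), clear(e), handempty, ontable(c), ontable(d), ontable(g)}

== RESULT ==
["clear(c)", "clear(d)", "clear(e)", "handempty", "ontable(c)", "ontable(d)", "ontable(g)"]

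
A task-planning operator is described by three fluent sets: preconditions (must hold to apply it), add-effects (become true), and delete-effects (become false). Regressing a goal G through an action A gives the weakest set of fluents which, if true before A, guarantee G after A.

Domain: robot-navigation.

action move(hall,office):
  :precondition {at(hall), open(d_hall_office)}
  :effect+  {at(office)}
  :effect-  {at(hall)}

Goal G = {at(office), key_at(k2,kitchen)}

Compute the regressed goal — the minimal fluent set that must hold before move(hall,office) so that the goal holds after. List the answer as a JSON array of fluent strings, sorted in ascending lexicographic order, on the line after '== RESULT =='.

Regress:
  G ∩ del = {}  (empty — regression defined)
  G \ add = {at(office), key_at(k2,kitchen)} \ {at(office)} = {key_at(k2,kitchen)}
  ∪ pre   = {key_at(k2,kitchen)} ∪ {at(hall), open(d_hall_office)}
          = {at(hall), key_at(k2,kitchen), open(d_hall_office)}

== RESULT ==
["at(hall)", "key_at(k2,kitchen)", "open(d_hall_office)"]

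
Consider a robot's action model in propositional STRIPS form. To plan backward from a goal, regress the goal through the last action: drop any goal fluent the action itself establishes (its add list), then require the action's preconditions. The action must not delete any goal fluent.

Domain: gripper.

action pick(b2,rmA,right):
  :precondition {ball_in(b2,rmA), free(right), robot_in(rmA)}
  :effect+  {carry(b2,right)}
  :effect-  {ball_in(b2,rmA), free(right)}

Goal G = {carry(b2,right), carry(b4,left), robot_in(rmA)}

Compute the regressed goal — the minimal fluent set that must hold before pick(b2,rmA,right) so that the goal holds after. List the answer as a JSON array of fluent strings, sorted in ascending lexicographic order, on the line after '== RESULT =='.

Compute (G \ add) ∪ pre:
  G ∩ del = {}  (empty — regression defined)
  G \ add = {carry(b2,right), carry(b4,left), robot_in(rmA)} \ {carry(b2,right)} = {carry(b4,left), robot_in(rmA)}
  ∪ pre   = {carry(b4,left), robot_in(rmA)} ∪ {ball_in(b2,rmA), free(right), robot_in(rmA)}
          = {ball_in(b2,rmA), carry(b4,left), free(right), robot_in(rmA)}

== RESULT ==
["ball_in(b2,rmA)", "carry(b4,left)", "free(right)", "robot_in(rmA)"]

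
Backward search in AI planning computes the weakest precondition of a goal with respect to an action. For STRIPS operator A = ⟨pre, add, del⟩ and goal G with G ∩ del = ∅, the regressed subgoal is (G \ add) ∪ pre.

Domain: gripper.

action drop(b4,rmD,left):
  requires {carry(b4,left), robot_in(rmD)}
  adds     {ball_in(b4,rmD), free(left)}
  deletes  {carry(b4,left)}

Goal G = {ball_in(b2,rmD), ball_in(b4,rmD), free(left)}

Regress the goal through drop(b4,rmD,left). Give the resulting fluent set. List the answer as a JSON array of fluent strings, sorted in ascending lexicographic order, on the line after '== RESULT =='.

Regress:
  G ∩ del = {}  (empty — regression defined)
  G \ add = {ball_in(b2,rmD), ball_in(b4,rmD), free(left)} \ {ball_in(b4,rmD), free(left)} = {ball_in(b2,rmD)}
  ∪ pre   = {ball_in(b2,rmD)} ∪ {carry(b4,left), robot_in(rmD)}
          = {ball_in(b2,rmD), carry(b4,left), robot_in(rmD)}

== RESULT ==
["ball_in(b2,rmD)", "carry(b4,left)", "robot_in(rmD)"]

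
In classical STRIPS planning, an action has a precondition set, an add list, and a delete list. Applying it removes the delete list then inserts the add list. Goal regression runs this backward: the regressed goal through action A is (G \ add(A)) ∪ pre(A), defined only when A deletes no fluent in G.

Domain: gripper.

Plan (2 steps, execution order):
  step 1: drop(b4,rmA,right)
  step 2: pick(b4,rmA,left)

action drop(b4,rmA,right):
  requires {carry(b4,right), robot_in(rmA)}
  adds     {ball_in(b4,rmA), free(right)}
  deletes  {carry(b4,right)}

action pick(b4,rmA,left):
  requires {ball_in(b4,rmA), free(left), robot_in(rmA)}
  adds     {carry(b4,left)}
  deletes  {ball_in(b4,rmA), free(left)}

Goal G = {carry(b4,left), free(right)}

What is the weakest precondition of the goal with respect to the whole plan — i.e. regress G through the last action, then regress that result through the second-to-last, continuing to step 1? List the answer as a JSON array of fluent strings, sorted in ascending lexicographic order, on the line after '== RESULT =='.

Regress step by step:
  through step 2 (pick(b4,rmA,left)): drop {carry(b4,left)}, keep {free(right)}, require {ball_in(b4,rmA), free(left), robot_in(rmA)}
    → {ball_in(b4,rmA), free(left), free(right), robot_in(rmA)}
  through step 1 (drop(b4,rmA,right)): drop {ball_in(b4,rmA), free(right)}, keep {free(left), robot_in(rmA)}, require {carry(b4,right), robot_in(rmA)}
    → {carry(b4,right), free(left), robot_in(rmA)}

== RESULT ==
["carry(b4,right)", "free(left)", "robot_in(rmA)"]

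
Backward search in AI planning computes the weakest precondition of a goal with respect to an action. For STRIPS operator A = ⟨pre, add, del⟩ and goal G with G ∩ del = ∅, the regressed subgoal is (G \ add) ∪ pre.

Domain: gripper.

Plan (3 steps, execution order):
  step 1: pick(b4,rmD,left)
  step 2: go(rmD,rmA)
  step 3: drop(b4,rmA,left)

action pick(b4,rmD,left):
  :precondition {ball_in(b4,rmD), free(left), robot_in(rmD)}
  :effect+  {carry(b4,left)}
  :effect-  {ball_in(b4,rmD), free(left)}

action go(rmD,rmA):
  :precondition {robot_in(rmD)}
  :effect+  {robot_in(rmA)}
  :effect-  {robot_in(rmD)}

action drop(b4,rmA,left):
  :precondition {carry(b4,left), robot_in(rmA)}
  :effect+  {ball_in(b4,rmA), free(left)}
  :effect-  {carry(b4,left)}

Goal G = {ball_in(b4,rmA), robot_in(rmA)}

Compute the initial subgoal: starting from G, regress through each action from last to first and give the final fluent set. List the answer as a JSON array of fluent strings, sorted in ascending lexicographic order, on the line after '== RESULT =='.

Regress step by step:
  through step 3 (drop(b4,rmA,left)): drop {ball_in(b4,rmA)}, keep {robot_in(rmA)}, require {carry(b4,left), robot_in(rmA)}
    → {carry(b4,left), robot_in(rmA)}
  through step 2 (go(rmD,rmA)): drop {robot_in(rmA)}, keep {carry(b4,left)}, require {robot_in(rmD)}
    → {carry(b4,left), robot_in(rmD)}
  through step 1 (pick(b4,rmD,left)): drop {carry(b4,left)}, keep {robot_in(rmD)}, require {ball_in(b4,rmD), free(left), robot_in(rmD)}
    → {ball_in(b4,rmD), free(left), robot_in(rmD)}

== RESULT ==
["ball_in(b4,rmD)", "free(left)", "robot_in(rmD)"]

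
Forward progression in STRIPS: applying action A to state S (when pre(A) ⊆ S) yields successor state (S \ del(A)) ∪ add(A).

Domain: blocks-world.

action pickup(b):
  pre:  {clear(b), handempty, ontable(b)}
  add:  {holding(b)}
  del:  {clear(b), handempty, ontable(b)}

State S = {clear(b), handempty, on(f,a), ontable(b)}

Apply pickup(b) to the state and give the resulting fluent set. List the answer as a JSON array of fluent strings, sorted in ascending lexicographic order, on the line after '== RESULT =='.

Progress:
  pre ⊆ S: {clear(b), handempty, ontable(b)} ⊆ S  — applicable
  S \ del = {on(f,a)}
  ∪ add   = {holding(b), on(f,a)}

== RESULT ==
["holding(b)", "on(f,a)"]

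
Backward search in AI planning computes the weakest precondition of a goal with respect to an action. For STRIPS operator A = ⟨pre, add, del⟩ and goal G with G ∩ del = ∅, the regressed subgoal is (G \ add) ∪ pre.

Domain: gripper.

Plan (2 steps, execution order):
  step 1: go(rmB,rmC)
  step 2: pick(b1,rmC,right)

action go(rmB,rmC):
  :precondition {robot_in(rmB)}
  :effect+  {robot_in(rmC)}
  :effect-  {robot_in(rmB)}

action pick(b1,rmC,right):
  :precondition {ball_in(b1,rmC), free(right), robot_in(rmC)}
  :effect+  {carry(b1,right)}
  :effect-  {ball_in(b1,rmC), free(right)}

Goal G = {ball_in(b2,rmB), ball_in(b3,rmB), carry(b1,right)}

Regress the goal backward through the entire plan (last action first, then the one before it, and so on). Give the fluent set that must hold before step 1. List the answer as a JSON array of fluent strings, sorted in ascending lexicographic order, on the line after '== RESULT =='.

Work backward from the goal:
  through step 2 (pick(b1,rmC,right)): drop {carry(b1,right)}, keep {ball_in(b2,rmB), ball_in(b3,rmB)}, require {ball_in(b1,rmC), free(right), robot_in(rmC)}
    → {ball_in(b1,rmC), ball_in(b2,rmB), ball_in(b3,rmB), free(right), robot_in(rmC)}
  through step 1 (go(rmB,rmC)): drop {robot_in(rmC)}, keep {ball_in(b1,rmC), ball_in(b2,rmB), ball_in(b3,rmB), free(right)}, require {robot_in(rmB)}
    → {ball_in(b1,rmC), ball_in(b2,rmB), ball_in(b3,rmB), free(right), robot_in(rmB)}

== RESULT ==
["ball_in(b1,rmC)", "ball_in(b2,rmB)", "ball_in(b3,rmB)", "free(right)", "robot_in(rmB)"]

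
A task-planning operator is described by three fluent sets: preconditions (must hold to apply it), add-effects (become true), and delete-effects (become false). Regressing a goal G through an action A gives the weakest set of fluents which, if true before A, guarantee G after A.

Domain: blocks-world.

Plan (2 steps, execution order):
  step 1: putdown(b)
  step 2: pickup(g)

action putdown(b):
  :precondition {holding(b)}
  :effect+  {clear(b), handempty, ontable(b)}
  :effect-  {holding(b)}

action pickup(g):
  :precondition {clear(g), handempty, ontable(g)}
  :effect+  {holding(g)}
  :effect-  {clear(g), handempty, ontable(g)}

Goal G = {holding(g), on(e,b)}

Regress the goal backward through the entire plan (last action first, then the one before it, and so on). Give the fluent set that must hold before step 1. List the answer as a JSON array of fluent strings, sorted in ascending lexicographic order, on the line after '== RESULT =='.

Work backward from the goal:
  through step 2 (pickup(g)): drop {holding(g)}, keep {on(e,b)}, require {clear(g), handempty, ontable(g)}
    → {clear(g), handempty, on(e,b), ontable(g)}
  through step 1 (putdown(b)): drop {handempty}, keep {clear(g), on(e,b), ontable(g)}, require {holding(b)}
    → {clear(g), holding(b), on(e,b), ontable(g)}

== RESULT ==
["clear(g)", "holding(b)", "on(e,b)", "ontable(g)"]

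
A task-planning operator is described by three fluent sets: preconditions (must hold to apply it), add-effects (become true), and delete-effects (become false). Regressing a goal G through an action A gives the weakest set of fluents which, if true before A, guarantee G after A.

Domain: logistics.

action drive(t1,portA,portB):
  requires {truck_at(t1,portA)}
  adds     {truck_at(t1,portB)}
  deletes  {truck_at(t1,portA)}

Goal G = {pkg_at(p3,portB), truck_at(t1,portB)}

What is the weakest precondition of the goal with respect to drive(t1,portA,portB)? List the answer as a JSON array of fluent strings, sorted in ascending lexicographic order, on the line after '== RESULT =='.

Regress:
  G ∩ del = {}  (empty — regression defined)
  G \ add = {pkg_at(p3,portB), truck_at(t1,portB)} \ {truck_at(t1,portB)} = {pkg_at(p3,portB)}
  ∪ pre   = {pkg_at(p3,portB)} ∪ {truck_at(t1,portA)}
          = {pkg_at(p3,portB), truck_at(t1,portA)}

== RESULT ==
["pkg_at(p3,portB)", "truck_at(t1,portA)"]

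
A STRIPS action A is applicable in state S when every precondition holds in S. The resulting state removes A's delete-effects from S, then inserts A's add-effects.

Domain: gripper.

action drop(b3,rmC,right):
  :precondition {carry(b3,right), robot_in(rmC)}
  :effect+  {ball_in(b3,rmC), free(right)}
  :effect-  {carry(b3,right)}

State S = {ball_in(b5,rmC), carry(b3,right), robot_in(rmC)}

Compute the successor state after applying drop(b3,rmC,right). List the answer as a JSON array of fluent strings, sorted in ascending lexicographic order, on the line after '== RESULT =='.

Compute (S \ del) ∪ add:
  pre ⊆ S: {carry(b3,right), robot_in(rmC)} ⊆ S  — applicable
  S \ del = {ball_in(b5,rmC), robot_in(rmC)}
  ∪ add   = {ball_in(b3,rmC), ball_in(b5,rmC), free(right), robot_in(rmC)}

== RESULT ==
["ball_in(b3,rmC)", "ball_in(b5,rmC)", "free(right)", "robot_in(rmC)"]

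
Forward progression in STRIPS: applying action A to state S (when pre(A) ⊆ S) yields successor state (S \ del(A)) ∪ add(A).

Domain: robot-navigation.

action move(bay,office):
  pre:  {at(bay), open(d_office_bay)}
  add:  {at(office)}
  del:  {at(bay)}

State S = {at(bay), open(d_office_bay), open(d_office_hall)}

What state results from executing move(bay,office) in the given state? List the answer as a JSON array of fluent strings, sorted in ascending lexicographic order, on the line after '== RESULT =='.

Compute (S \ del) ∪ add:
  pre ⊆ S: {at(bay), open(d_office_bay)} ⊆ S  — applicable
  S \ del = {open(d_office_bay), open(d_office_hall)}
  ∪ add   = {at(office), open(d_office_bay), open(d_office_hall)}

== RESULT ==
["at(office)", "open(d_office_bay)", "open(d_office_hall)"]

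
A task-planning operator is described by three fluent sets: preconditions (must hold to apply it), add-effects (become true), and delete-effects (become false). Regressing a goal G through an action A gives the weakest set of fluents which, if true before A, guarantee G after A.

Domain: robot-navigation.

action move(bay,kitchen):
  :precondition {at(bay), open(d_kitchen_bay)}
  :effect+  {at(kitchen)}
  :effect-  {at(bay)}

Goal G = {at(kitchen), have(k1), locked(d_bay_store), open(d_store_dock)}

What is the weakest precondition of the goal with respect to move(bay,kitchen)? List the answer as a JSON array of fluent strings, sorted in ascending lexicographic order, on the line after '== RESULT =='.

Regress:
  G ∩ del = {}  (empty — regression defined)
  G \ add = {at(kitchen), have(k1), locked(d_bay_store), open(d_store_dock)} \ {at(kitchen)} = {have(k1), locked(d_bay_store), open(d_store_dock)}
  ∪ pre   = {have(k1), locked(d_bay_store), open(d_store_dock)} ∪ {at(bay), open(d_kitchen_bay)}
          = {at(bay), have(k1), locked(d_bay_store), open(d_kitchen_bay), open(d_store_dock)}

== RESULT ==
["at(bay)", "have(k1)", "locked(d_bay_store)", "open(d_kitchen_bay)", "open(d_store_dock)"]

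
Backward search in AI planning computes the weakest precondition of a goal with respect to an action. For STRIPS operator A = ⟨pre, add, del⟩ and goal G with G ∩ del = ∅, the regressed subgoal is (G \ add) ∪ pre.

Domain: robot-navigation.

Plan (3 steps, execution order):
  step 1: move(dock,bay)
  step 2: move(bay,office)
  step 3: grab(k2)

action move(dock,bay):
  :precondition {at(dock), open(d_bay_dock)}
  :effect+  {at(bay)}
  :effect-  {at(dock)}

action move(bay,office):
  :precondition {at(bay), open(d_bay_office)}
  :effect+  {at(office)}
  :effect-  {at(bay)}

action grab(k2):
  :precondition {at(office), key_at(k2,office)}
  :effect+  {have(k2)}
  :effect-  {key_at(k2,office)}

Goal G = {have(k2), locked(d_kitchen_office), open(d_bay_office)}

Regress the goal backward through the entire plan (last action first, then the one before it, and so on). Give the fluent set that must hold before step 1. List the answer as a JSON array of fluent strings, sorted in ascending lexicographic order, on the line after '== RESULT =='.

Work backward from the goal:
  through step 3 (grab(k2)): drop {have(k2)}, keep {locked(d_kitchen_office), open(d_bay_office)}, require {at(office), key_at(k2,office)}
    → {at(office), key_at(k2,office), locked(d_kitchen_office), open(d_bay_office)}
  through step 2 (move(bay,office)): drop {at(office)}, keep {key_at(k2,office), locked(d_kitchen_office), open(d_bay_office)}, require {at(bay), open(d_bay_office)}
    → {at(bay), key_at(k2,office), locked(d_kitchen_office), open(d_bay_office)}
  through step 1 (move(dock,bay)): drop {at(bay)}, keep {key_at(k2,office), locked(d_kitchen_office), open(d_bay_office)}, require {at(dock), open(d_bay_dock)}
    → {at(dock), key_at(k2,office), locked(d_kitchen_office), open(d_bay_dock), open(d_bay_office)}

== RESULT ==
["at(dock)", "key_at(k2,office)", "locked(d_kitchen_office)", "open(d_bay_dock)", "open(d_bay_office)"]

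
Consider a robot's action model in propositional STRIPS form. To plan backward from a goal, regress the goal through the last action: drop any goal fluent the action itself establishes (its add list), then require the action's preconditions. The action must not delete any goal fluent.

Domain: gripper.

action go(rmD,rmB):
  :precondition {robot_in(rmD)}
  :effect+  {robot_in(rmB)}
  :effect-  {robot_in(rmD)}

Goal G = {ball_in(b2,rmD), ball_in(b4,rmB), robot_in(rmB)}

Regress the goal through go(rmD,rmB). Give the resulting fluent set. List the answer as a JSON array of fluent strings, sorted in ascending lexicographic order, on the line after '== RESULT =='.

Compute (G \ add) ∪ pre:
  G ∩ del = {}  (empty — regression defined)
  G \ add = {ball_in(b2,rmD), ball_in(b4,rmB), robot_in(rmB)} \ {robot_in(rmB)} = {ball_in(b2,rmD), ball_in(b4,rmB)}
  ∪ pre   = {ball_in(b2,rmD), ball_in(b4,rmB)} ∪ {robot_in(rmD)}
          = {ball_in(b2,rmD), ball_in(b4,rmB), robot_in(rmD)}

== RESULT ==
["ball_in(b2,rmD)", "ball_in(b4,rmB)", "robot_in(rmD)"]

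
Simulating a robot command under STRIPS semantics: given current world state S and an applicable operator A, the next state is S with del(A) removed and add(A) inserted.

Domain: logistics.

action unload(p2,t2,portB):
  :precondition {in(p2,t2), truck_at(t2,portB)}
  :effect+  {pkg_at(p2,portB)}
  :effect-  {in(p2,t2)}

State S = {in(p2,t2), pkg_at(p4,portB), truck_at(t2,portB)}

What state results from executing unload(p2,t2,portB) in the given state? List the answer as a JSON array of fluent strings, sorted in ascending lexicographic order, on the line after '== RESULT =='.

Progress:
  pre ⊆ S: {in(p2,t2), truck_at(t2,portB)} ⊆ S  — applicable
  S \ del = {pkg_at(p4,portB), truck_at(t2,portB)}
  ∪ add   = {pkg_at(p2,portB), pkg_at(p4,portB), truck_at(t2,portB)}

== RESULT ==
["pkg_at(p2,portB)", "pkg_at(p4,portB)", "truck_at(t2,portB)"]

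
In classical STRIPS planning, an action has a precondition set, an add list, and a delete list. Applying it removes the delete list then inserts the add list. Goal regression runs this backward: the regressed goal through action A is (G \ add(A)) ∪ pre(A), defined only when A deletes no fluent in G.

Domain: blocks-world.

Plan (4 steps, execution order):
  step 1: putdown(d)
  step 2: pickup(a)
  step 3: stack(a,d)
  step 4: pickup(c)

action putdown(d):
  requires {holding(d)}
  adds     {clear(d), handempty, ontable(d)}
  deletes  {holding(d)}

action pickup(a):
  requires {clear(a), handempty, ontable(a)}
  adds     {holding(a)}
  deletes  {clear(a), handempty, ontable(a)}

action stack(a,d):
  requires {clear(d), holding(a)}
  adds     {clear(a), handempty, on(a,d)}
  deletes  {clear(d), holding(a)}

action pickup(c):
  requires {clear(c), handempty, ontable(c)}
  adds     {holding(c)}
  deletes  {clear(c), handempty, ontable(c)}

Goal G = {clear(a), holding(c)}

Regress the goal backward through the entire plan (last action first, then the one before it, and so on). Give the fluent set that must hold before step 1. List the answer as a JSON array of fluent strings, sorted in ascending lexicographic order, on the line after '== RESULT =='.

Regress step by step:
  through step 4 (pickup(c)): drop {holding(c)}, keep {clear(a)}, require {clear(c), handempty, ontable(c)}
    → {clear(a), clear(c), handempty, ontable(c)}
  through step 3 (stack(a,d)): drop {clear(a), handempty}, keep {clear(c), ontable(c)}, require {clear(d), holding(a)}
    → {clear(c), clear(d), holding(a), ontable(c)}
  through step 2 (pickup(a)): drop {holding(a)}, keep {clear(c), clear(d), ontable(c)}, require {clear(a), handempty, ontable(a)}
    → {clear(a), clear(c), clear(d), handempty, ontable(a), ontable(c)}
  through step 1 (putdown(d)): drop {clear(d), handempty}, keep {clear(a), clear(c), ontable(a), ontable(c)}, require {holding(d)}
    → {clear(a), clear(c), holding(d), ontable(a), ontable(c)}

== RESULT ==
["clear(a)", "clear(c)", "holding(d)", "ontable(a)", "ontable(c)"]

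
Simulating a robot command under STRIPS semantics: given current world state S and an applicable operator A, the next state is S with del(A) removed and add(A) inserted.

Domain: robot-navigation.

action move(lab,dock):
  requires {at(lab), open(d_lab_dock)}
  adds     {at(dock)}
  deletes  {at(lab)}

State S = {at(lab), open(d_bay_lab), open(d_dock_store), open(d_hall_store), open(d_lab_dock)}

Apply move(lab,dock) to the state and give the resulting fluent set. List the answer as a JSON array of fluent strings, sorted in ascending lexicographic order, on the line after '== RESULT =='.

Compute (S \ del) ∪ add:
  pre ⊆ S: {at(lab), open(d_lab_dock)} ⊆ S  — applicable
  S \ del = {open(d_bay_lab), open(d_dock_store), open(d_hall_store), open(d_lab_dock)}
  ∪ add   = {at(dock), open(d_bay_lab), open(d_dock_store), open(d_hall_store), open(d_lab_dock)}

== RESULT ==
["at(dock)", "open(d_bay_lab)", "open(d_dock_store)", "open(d_hall_store)", "open(d_lab_dock)"]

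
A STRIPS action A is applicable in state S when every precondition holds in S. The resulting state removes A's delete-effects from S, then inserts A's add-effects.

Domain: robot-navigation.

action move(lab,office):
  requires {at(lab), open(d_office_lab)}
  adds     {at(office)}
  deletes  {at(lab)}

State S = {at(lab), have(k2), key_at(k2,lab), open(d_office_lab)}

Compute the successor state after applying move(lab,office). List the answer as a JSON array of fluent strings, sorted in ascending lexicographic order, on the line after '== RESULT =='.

Compute (S \ del) ∪ add:
  pre ⊆ S: {at(lab), open(d_office_lab)} ⊆ S  — applicable
  S \ del = {have(k2), key_at(k2,lab), open(d_office_lab)}
  ∪ add   = {at(office), have(k2), key_at(k2,lab), open(d_office_lab)}

== RESULT ==
["at(office)", "have(k2)", "key_at(k2,lab)", "open(d_office_lab)"]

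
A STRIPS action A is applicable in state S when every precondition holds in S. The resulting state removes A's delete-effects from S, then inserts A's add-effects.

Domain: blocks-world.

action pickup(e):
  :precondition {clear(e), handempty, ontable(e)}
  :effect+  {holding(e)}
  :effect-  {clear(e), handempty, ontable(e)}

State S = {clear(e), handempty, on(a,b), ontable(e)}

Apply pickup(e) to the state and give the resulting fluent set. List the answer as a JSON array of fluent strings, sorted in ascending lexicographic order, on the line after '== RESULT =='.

Progress:
  pre ⊆ S: {clear(e), handempty, ontable(e)} ⊆ S  — applicable
  S \ del = {on(a,b)}
  ∪ add   = {holding(e), on(a,b)}

== RESULT ==
["holding(e)", "on(a,b)"]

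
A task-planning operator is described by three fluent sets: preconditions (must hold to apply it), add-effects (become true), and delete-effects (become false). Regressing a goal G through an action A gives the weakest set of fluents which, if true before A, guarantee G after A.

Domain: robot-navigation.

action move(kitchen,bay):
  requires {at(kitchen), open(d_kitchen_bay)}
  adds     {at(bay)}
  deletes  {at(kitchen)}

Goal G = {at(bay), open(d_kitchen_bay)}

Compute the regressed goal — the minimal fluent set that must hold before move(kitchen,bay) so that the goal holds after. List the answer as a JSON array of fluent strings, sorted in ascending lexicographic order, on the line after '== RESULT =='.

Regress:
  G ∩ del = {}  (empty — regression defined)
  G \ add = {at(bay), open(d_kitchen_bay)} \ {at(bay)} = {open(d_kitchen_bay)}
  ∪ pre   = {open(d_kitchen_bay)} ∪ {at(kitchen), open(d_kitchen_bay)}
          = {at(kitchen), open(d_kitchen_bay)}

== RESULT ==
["at(kitchen)", "open(d_kitchen_bay)"]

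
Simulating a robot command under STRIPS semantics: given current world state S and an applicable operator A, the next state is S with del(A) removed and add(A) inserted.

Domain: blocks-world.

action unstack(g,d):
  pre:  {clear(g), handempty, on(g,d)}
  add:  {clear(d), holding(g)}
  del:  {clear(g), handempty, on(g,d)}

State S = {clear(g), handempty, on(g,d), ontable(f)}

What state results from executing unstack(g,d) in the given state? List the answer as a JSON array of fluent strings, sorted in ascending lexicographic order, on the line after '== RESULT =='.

Compute (S \ del) ∪ add:
  pre ⊆ S: {clear(g), handempty, on(g,d)} ⊆ S  — applicable
  S \ del = {ontable(f)}
  ∪ add   = {clear(d), holding(g), ontable(f)}

== RESULT ==
["clear(d)", "holding(g)", "ontable(f)"]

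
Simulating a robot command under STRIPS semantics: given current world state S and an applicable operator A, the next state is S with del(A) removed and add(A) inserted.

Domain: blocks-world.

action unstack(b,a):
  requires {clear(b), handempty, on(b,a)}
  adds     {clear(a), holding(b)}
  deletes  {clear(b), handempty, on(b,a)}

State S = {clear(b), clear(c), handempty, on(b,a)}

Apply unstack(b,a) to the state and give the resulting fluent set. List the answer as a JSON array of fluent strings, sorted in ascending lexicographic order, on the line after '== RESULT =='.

Compute (S \ del) ∪ add:
  pre ⊆ S: {clear(b), handempty, on(b,a)} ⊆ S  — applicable
  S \ del = {clear(c)}
  ∪ add   = {clear(a), clear(c), holding(b)}

== RESULT ==
["clear(a)", "clear(c)", "holding(b)"]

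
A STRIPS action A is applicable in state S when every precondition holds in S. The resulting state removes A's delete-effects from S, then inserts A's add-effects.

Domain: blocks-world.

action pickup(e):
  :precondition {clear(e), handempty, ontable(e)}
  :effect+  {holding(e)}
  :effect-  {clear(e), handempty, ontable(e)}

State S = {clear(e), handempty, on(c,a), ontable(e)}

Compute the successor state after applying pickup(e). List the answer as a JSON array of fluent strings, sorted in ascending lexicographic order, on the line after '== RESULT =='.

Progress:
  pre ⊆ S: {clear(e), handempty, ontable(e)} ⊆ S  — applicable
  S \ del = {on(c,a)}
  ∪ add   = {holding(e), on(c,a)}

== RESULT ==
["holding(e)", "on(c,a)"]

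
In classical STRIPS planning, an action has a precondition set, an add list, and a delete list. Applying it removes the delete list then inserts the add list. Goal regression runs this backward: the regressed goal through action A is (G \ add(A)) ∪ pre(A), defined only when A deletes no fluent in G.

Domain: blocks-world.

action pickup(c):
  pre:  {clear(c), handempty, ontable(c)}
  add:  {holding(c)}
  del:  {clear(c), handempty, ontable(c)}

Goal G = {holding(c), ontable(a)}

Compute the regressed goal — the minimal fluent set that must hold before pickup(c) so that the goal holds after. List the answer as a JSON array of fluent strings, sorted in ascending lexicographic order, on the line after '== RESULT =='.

Compute (G \ add) ∪ pre:
  G ∩ del = {}  (empty — regression defined)
  G \ add = {holding(c), ontable(a)} \ {holding(c)} = {ontable(a)}
  ∪ pre   = {ontable(a)} ∪ {clear(c), handempty, ontable(c)}
          = {clear(c), handempty, ontable(a), ontable(c)}

== RESULT ==
["clear(c)", "handempty", "ontable(a)", "ontable(c)"]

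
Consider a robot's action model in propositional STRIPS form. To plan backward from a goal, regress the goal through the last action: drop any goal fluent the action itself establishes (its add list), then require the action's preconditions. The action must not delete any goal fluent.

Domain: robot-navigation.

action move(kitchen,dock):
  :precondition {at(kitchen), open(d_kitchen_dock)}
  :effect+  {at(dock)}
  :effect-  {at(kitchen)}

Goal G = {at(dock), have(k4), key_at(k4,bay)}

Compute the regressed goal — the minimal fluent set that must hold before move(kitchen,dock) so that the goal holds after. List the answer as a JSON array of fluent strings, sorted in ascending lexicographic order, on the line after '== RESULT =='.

Regress:
  G ∩ del = {}  (empty — regression defined)
  G \ add = {at(dock), have(k4), key_at(k4,bay)} \ {at(dock)} = {have(k4), key_at(k4,bay)}
  ∪ pre   = {have(k4), key_at(k4,bay)} ∪ {at(kitchen), open(d_kitchen_dock)}
          = {at(kitchen), have(k4), key_at(k4,bay), open(d_kitchen_dock)}

== RESULT ==
["at(kitchen)", "have(k4)", "key_at(k4,bay)", "open(d_kitchen_dock)"]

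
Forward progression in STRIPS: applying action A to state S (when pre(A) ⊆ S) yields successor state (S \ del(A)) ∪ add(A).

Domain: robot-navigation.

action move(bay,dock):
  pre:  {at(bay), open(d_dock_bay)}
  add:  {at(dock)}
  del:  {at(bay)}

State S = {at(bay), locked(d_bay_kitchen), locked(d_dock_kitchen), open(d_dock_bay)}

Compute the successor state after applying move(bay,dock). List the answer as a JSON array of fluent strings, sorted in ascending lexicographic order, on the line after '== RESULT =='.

Progress:
  pre ⊆ S: {at(bay), open(d_dock_bay)} ⊆ S  — applicable
  S \ del = {locked(d_bay_kitchen), locked(d_dock_kitchen), open(d_dock_bay)}
  ∪ add   = {at(dock), locked(d_bay_kitchen), locked(d_dock_kitchen), open(d_dock_bay)}

== RESULT ==
["at(dock)", "locked(d_bay_kitchen)", "locked(d_dock_kitchen)", "open(d_dock_bay)"]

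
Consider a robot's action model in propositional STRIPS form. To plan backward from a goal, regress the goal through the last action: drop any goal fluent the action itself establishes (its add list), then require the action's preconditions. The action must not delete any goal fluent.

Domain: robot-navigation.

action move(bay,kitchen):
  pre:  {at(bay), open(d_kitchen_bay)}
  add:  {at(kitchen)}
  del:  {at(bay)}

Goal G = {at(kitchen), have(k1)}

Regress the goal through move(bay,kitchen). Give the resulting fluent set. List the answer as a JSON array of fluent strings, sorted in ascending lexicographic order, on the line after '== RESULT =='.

Compute (G \ add) ∪ pre:
  G ∩ del = {}  (empty — regression defined)
  G \ add = {at(kitchen), have(k1)} \ {at(kitchen)} = {have(k1)}
  ∪ pre   = {have(k1)} ∪ {at(bay), open(d_kitchen_bay)}
          = {at(bay), have(k1), open(d_kitchen_bay)}

== RESULT ==
["at(bay)", "have(k1)", "open(d_kitchen_bay)"]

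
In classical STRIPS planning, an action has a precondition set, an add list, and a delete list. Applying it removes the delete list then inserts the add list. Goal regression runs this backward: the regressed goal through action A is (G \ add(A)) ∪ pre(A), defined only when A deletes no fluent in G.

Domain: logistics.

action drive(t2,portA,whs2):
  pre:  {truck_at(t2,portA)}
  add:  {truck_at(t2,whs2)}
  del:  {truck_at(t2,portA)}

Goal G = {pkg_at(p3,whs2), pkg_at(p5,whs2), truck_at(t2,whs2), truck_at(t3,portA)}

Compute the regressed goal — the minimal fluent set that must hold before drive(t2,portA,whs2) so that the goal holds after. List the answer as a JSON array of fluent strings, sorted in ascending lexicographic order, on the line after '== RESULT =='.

Regress:
  G ∩ del = {}  (empty — regression defined)
  G \ add = {pkg_at(p3,whs2), pkg_at(p5,whs2), truck_at(t2,whs2), truck_at(t3,portA)} \ {truck_at(t2,whs2)} = {pkg_at(p3,whs2), pkg_at(p5,whs2), truck_at(t3,portA)}
  ∪ pre   = {pkg_at(p3,whs2), pkg_at(p5,whs2), truck_at(t3,portA)} ∪ {truck_at(t2,portA)}
          = {pkg_at(p3,whs2), pkg_at(p5,whs2), truck_at(t2,portA), truck_at(t3,portA)}

== RESULT ==
["pkg_at(p3,whs2)", "pkg_at(p5,whs2)", "truck_at(t2,portA)", "truck_at(t3,portA)"]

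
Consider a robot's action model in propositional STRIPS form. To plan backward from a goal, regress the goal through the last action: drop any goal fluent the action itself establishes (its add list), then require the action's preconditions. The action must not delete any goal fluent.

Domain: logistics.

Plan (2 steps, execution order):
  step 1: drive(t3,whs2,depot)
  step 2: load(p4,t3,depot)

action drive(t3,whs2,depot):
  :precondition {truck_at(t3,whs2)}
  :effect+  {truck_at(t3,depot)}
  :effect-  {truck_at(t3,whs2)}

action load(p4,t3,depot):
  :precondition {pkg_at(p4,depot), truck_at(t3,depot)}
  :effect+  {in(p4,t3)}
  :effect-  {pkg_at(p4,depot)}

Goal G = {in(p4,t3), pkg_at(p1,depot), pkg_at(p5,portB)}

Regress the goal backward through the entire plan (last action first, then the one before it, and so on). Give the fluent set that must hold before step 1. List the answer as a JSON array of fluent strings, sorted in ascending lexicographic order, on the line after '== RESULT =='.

Regress step by step:
  through step 2 (load(p4,t3,depot)): drop {in(p4,t3)}, keep {pkg_at(p1,depot), pkg_at(p5,portB)}, require {pkg_at(p4,depot), truck_at(t3,depot)}
    → {pkg_at(p1,depot), pkg_at(p4,depot), pkg_at(p5,portB), truck_at(t3,depot)}
  through step 1 (drive(t3,whs2,depot)): drop {truck_at(t3,depot)}, keep {pkg_at(p1,depot), pkg_at(p4,depot), pkg_at(p5,portB)}, require {truck_at(t3,whs2)}
    → {pkg_at(p1,depot), pkg_at(p4,depot), pkg_at(p5,portB), truck_at(t3,whs2)}

== RESULT ==
["pkg_at(p1,depot)", "pkg_at(p4,depot)", "pkg_at(p5,portB)", "truck_at(t3,whs2)"]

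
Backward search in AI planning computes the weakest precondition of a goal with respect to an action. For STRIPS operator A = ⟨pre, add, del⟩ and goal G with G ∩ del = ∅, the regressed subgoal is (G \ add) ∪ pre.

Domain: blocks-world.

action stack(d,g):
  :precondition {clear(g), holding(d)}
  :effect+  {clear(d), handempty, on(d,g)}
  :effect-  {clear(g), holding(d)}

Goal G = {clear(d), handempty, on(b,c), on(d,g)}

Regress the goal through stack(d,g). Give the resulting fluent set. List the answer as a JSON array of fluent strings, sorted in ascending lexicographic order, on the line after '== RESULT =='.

Regress:
  G ∩ del = {}  (empty — regression defined)
  G \ add = {clear(d), handempty, on(b,c), on(d,g)} \ {clear(d), handempty, on(d,g)} = {on(b,c)}
  ∪ pre   = {on(b,c)} ∪ {clear(g), holding(d)}
          = {clear(g), holding(d), on(b,c)}

== RESULT ==
["clear(g)", "holding(d)", "on(b,c)"]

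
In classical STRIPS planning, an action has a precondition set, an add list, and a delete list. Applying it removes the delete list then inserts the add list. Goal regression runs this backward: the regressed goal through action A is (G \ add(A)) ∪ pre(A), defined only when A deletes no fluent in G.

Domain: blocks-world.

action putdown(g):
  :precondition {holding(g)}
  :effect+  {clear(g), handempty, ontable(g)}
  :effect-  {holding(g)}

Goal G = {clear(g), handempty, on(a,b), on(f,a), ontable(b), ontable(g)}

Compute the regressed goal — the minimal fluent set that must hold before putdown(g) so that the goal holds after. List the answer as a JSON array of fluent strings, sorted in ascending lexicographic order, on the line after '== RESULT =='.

Compute (G \ add) ∪ pre:
  G ∩ del = {}  (empty — regression defined)
  G \ add = {clear(g), handempty, on(a,b), on(f,a), ontable(b), ontable(g)} \ {clear(g), handempty, ontable(g)} = {on(a,b), on(f,a), ontable(b)}
  ∪ pre   = {on(a,b), on(f,a), ontable(b)} ∪ {holding(g)}
          = {holding(g), on(a,b), on(f,a), ontable(b)}

== RESULT ==
["holding(g)", "on(a,b)", "on(f,a)", "ontable(b)"]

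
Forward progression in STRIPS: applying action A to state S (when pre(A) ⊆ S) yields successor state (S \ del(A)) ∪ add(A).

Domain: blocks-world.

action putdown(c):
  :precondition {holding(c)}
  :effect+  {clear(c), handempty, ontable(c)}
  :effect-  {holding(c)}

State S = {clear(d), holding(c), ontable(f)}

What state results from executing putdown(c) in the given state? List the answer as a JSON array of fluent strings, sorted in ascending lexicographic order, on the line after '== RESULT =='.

Compute (S \ del) ∪ add:
  pre ⊆ S: {holding(c)} ⊆ S  — applicable
  S \ del = {clear(d), ontable(f)}
  ∪ add   = {clear(c), clear(d), handempty, ontable(c), ontable(f)}

== RESULT ==
["clear(c)", "clear(d)", "handempty", "ontable(c)", "ontable(f)"]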